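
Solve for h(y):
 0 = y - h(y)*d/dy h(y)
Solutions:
 h(y) = -sqrt(C1 + y^2)
 h(y) = sqrt(C1 + y^2)


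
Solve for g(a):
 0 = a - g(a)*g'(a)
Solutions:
 g(a) = -sqrt(C1 + a^2)
 g(a) = sqrt(C1 + a^2)


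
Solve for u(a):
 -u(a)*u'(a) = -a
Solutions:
 u(a) = -sqrt(C1 + a^2)
 u(a) = sqrt(C1 + a^2)


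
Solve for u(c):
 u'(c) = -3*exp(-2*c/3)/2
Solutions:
 u(c) = C1 + 9*exp(-2*c/3)/4


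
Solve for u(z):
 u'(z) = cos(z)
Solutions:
 u(z) = C1 + sin(z)


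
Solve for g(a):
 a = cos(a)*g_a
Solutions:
 g(a) = C1 + Integral(a/cos(a), a)


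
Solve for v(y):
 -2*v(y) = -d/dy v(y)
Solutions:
 v(y) = C1*exp(2*y)


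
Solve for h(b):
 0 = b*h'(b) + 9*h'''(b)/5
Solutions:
 h(b) = C1 + Integral(C2*airyai(-15^(1/3)*b/3) + C3*airybi(-15^(1/3)*b/3), b)


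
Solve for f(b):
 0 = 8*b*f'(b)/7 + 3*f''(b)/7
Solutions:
 f(b) = C1 + C2*erf(2*sqrt(3)*b/3)


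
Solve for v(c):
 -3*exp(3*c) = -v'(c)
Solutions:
 v(c) = C1 + exp(3*c)


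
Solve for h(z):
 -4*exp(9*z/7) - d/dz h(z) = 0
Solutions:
 h(z) = C1 - 28*exp(9*z/7)/9


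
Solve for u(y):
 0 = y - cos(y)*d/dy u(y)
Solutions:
 u(y) = C1 + Integral(y/cos(y), y)


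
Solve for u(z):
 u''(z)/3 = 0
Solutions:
 u(z) = C1 + C2*z


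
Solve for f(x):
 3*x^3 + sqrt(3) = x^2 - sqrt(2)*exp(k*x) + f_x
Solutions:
 f(x) = C1 + 3*x^4/4 - x^3/3 + sqrt(3)*x + sqrt(2)*exp(k*x)/k


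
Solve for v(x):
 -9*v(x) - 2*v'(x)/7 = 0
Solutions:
 v(x) = C1*exp(-63*x/2)


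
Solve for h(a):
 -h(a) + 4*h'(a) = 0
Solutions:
 h(a) = C1*exp(a/4)


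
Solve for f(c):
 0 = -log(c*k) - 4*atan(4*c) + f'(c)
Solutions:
 f(c) = C1 + c*log(c*k) + 4*c*atan(4*c) - c - log(16*c^2 + 1)/2


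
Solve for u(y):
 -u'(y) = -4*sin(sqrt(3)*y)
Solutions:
 u(y) = C1 - 4*sqrt(3)*cos(sqrt(3)*y)/3


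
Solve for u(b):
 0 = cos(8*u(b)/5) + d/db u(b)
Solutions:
 b - 5*log(sin(8*u(b)/5) - 1)/16 + 5*log(sin(8*u(b)/5) + 1)/16 = C1


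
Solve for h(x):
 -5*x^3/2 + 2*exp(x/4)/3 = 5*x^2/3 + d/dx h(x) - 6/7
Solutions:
 h(x) = C1 - 5*x^4/8 - 5*x^3/9 + 6*x/7 + 8*exp(x/4)/3


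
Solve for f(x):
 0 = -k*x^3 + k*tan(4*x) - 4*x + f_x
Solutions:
 f(x) = C1 + k*x^4/4 + k*log(cos(4*x))/4 + 2*x^2


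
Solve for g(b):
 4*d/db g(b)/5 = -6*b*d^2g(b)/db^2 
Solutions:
 g(b) = C1 + C2*b^(13/15)


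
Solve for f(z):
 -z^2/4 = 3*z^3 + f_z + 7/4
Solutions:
 f(z) = C1 - 3*z^4/4 - z^3/12 - 7*z/4


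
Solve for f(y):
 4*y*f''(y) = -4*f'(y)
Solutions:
 f(y) = C1 + C2*log(y)


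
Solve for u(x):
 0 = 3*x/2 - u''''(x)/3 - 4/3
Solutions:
 u(x) = C1 + C2*x + C3*x^2 + C4*x^3 + 3*x^5/80 - x^4/6


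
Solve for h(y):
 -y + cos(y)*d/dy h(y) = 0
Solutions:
 h(y) = C1 + Integral(y/cos(y), y)


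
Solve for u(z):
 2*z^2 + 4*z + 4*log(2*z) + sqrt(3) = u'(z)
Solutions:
 u(z) = C1 + 2*z^3/3 + 2*z^2 + 4*z*log(z) - 4*z + sqrt(3)*z + z*log(16)


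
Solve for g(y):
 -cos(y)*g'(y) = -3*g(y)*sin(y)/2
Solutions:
 g(y) = C1/cos(y)^(3/2)


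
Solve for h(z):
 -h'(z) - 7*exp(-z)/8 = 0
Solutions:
 h(z) = C1 + 7*exp(-z)/8


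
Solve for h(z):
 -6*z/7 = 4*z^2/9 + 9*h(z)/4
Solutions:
 h(z) = 8*z*(-14*z - 27)/567


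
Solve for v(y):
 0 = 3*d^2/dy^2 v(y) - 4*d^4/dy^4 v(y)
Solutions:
 v(y) = C1 + C2*y + C3*exp(-sqrt(3)*y/2) + C4*exp(sqrt(3)*y/2)


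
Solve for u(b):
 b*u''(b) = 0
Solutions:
 u(b) = C1 + C2*b


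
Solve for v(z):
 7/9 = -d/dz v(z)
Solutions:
 v(z) = C1 - 7*z/9


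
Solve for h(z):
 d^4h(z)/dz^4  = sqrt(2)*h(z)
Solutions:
 h(z) = C1*exp(-2^(1/8)*z) + C2*exp(2^(1/8)*z) + C3*sin(2^(1/8)*z) + C4*cos(2^(1/8)*z)


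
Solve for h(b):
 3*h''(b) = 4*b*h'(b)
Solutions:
 h(b) = C1 + C2*erfi(sqrt(6)*b/3)


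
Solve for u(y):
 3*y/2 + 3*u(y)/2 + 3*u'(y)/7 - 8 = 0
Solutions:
 u(y) = C1*exp(-7*y/2) - y + 118/21


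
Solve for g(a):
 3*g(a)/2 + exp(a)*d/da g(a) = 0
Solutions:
 g(a) = C1*exp(3*exp(-a)/2)


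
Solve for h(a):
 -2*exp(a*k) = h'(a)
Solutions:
 h(a) = C1 - 2*exp(a*k)/k


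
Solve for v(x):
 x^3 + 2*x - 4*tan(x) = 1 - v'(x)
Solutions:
 v(x) = C1 - x^4/4 - x^2 + x - 4*log(cos(x))


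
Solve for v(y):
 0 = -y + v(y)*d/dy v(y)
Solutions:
 v(y) = -sqrt(C1 + y^2)
 v(y) = sqrt(C1 + y^2)


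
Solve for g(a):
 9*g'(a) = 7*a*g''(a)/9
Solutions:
 g(a) = C1 + C2*a^(88/7)


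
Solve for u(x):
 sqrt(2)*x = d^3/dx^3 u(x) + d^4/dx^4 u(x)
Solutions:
 u(x) = C1 + C2*x + C3*x^2 + C4*exp(-x) + sqrt(2)*x^4/24 - sqrt(2)*x^3/6


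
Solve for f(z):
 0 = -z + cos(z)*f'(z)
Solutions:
 f(z) = C1 + Integral(z/cos(z), z)


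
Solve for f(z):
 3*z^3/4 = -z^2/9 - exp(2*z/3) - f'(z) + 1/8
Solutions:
 f(z) = C1 - 3*z^4/16 - z^3/27 + z/8 - 3*exp(2*z/3)/2


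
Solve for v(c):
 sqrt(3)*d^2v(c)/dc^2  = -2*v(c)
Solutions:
 v(c) = C1*sin(sqrt(2)*3^(3/4)*c/3) + C2*cos(sqrt(2)*3^(3/4)*c/3)


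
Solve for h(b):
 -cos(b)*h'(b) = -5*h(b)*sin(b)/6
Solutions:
 h(b) = C1/cos(b)^(5/6)


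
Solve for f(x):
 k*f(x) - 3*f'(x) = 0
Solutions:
 f(x) = C1*exp(k*x/3)


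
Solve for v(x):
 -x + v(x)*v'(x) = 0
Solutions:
 v(x) = -sqrt(C1 + x^2)
 v(x) = sqrt(C1 + x^2)


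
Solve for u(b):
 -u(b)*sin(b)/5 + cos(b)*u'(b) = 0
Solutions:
 u(b) = C1/cos(b)^(1/5)


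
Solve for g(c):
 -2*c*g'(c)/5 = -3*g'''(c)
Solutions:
 g(c) = C1 + Integral(C2*airyai(15^(2/3)*2^(1/3)*c/15) + C3*airybi(15^(2/3)*2^(1/3)*c/15), c)


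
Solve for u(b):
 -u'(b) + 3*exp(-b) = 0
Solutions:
 u(b) = C1 - 3*exp(-b)


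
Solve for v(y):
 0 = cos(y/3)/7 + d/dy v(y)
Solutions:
 v(y) = C1 - 3*sin(y/3)/7


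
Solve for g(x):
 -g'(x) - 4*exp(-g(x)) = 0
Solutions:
 g(x) = log(C1 - 4*x)


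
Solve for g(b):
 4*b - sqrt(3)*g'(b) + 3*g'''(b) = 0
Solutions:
 g(b) = C1 + C2*exp(-3^(3/4)*b/3) + C3*exp(3^(3/4)*b/3) + 2*sqrt(3)*b^2/3


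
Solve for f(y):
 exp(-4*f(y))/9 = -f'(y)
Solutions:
 f(y) = log(-I*(C1 - 4*y/9)^(1/4))
 f(y) = log(I*(C1 - 4*y/9)^(1/4))
 f(y) = log(-(C1 - 4*y/9)^(1/4))
 f(y) = log(C1 - 4*y/9)/4


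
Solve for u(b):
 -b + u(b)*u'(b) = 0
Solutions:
 u(b) = -sqrt(C1 + b^2)
 u(b) = sqrt(C1 + b^2)


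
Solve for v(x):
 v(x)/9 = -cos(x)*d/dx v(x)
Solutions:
 v(x) = C1*(sin(x) - 1)^(1/18)/(sin(x) + 1)^(1/18)


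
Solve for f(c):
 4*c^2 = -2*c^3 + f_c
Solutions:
 f(c) = C1 + c^4/2 + 4*c^3/3


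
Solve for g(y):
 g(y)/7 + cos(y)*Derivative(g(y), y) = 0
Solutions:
 g(y) = C1*(sin(y) - 1)^(1/14)/(sin(y) + 1)^(1/14)


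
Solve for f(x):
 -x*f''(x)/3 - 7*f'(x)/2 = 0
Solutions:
 f(x) = C1 + C2/x^(19/2)


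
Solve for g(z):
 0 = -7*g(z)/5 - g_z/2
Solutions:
 g(z) = C1*exp(-14*z/5)


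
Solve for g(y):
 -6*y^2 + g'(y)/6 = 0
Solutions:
 g(y) = C1 + 12*y^3


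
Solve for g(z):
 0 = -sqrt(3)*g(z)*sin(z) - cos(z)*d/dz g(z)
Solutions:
 g(z) = C1*cos(z)^(sqrt(3))


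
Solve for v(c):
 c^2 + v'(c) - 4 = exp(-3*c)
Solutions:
 v(c) = C1 - c^3/3 + 4*c - exp(-3*c)/3


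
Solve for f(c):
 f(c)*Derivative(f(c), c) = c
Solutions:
 f(c) = -sqrt(C1 + c^2)
 f(c) = sqrt(C1 + c^2)


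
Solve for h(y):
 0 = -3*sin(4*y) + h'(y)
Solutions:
 h(y) = C1 - 3*cos(4*y)/4


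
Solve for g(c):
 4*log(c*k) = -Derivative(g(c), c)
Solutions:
 g(c) = C1 - 4*c*log(c*k) + 4*c


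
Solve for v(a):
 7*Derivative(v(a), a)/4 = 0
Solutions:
 v(a) = C1


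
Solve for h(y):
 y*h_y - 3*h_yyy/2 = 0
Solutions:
 h(y) = C1 + Integral(C2*airyai(2^(1/3)*3^(2/3)*y/3) + C3*airybi(2^(1/3)*3^(2/3)*y/3), y)


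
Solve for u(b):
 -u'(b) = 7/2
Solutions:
 u(b) = C1 - 7*b/2


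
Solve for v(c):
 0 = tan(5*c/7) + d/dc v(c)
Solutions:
 v(c) = C1 + 7*log(cos(5*c/7))/5


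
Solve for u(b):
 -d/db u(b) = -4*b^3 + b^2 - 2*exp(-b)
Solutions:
 u(b) = C1 + b^4 - b^3/3 - 2*exp(-b)


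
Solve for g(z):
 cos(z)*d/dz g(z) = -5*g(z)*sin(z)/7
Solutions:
 g(z) = C1*cos(z)^(5/7)


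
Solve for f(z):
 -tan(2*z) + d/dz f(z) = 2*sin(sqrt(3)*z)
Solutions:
 f(z) = C1 - log(cos(2*z))/2 - 2*sqrt(3)*cos(sqrt(3)*z)/3


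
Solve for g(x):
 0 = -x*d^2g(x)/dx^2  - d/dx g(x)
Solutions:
 g(x) = C1 + C2*log(x)


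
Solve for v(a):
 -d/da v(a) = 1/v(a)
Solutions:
 v(a) = -sqrt(C1 - 2*a)
 v(a) = sqrt(C1 - 2*a)


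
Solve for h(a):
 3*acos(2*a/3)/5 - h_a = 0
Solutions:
 h(a) = C1 + 3*a*acos(2*a/3)/5 - 3*sqrt(9 - 4*a^2)/10


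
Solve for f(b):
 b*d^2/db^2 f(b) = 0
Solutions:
 f(b) = C1 + C2*b


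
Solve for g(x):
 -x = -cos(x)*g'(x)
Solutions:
 g(x) = C1 + Integral(x/cos(x), x)


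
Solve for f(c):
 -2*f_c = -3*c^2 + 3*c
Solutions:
 f(c) = C1 + c^3/2 - 3*c^2/4


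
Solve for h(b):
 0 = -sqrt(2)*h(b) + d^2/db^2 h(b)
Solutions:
 h(b) = C1*exp(-2^(1/4)*b) + C2*exp(2^(1/4)*b)


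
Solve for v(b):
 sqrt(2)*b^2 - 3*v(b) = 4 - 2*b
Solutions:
 v(b) = sqrt(2)*b^2/3 + 2*b/3 - 4/3


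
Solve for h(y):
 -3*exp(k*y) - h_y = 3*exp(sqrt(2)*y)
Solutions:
 h(y) = C1 - 3*sqrt(2)*exp(sqrt(2)*y)/2 - 3*exp(k*y)/k


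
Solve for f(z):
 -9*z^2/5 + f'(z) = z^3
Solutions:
 f(z) = C1 + z^4/4 + 3*z^3/5


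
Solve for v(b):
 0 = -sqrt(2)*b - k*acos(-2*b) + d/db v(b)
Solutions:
 v(b) = C1 + sqrt(2)*b^2/2 + k*(b*acos(-2*b) + sqrt(1 - 4*b^2)/2)


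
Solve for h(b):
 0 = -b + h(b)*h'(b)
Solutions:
 h(b) = -sqrt(C1 + b^2)
 h(b) = sqrt(C1 + b^2)


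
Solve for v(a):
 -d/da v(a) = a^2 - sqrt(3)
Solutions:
 v(a) = C1 - a^3/3 + sqrt(3)*a


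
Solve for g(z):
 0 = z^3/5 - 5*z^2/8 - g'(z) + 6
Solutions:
 g(z) = C1 + z^4/20 - 5*z^3/24 + 6*z


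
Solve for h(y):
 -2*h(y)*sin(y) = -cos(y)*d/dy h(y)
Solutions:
 h(y) = C1/cos(y)^2


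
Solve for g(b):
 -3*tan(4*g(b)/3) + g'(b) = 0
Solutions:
 g(b) = -3*asin(C1*exp(4*b))/4 + 3*pi/4
 g(b) = 3*asin(C1*exp(4*b))/4


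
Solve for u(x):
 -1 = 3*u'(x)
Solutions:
 u(x) = C1 - x/3


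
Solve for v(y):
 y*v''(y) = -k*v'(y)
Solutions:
 v(y) = C1 + y^(1 - re(k))*(C2*sin(log(y)*Abs(im(k))) + C3*cos(log(y)*im(k)))


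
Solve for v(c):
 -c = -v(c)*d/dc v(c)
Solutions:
 v(c) = -sqrt(C1 + c^2)
 v(c) = sqrt(C1 + c^2)


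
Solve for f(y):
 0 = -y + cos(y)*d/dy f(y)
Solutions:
 f(y) = C1 + Integral(y/cos(y), y)


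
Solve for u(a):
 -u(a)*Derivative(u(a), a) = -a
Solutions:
 u(a) = -sqrt(C1 + a^2)
 u(a) = sqrt(C1 + a^2)


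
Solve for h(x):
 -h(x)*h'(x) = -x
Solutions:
 h(x) = -sqrt(C1 + x^2)
 h(x) = sqrt(C1 + x^2)


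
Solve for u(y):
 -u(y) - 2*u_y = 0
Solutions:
 u(y) = C1*exp(-y/2)


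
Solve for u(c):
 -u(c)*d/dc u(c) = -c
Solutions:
 u(c) = -sqrt(C1 + c^2)
 u(c) = sqrt(C1 + c^2)


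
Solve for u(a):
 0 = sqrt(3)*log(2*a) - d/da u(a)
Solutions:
 u(a) = C1 + sqrt(3)*a*log(a) - sqrt(3)*a + sqrt(3)*a*log(2)


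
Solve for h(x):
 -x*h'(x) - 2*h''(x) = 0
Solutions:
 h(x) = C1 + C2*erf(x/2)


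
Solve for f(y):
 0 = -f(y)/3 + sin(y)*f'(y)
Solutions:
 f(y) = C1*(cos(y) - 1)^(1/6)/(cos(y) + 1)^(1/6)


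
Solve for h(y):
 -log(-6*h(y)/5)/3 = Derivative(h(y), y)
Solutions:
 3*Integral(1/(log(-_y) - log(5) + log(6)), (_y, h(y))) = C1 - y


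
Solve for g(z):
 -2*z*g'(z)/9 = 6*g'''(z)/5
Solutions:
 g(z) = C1 + Integral(C2*airyai(-5^(1/3)*z/3) + C3*airybi(-5^(1/3)*z/3), z)


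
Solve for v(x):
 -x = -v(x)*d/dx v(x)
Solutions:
 v(x) = -sqrt(C1 + x^2)
 v(x) = sqrt(C1 + x^2)


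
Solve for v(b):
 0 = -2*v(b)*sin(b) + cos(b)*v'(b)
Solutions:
 v(b) = C1/cos(b)^2


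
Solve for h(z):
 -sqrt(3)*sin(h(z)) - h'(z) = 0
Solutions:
 h(z) = -acos((-C1 - exp(2*sqrt(3)*z))/(C1 - exp(2*sqrt(3)*z))) + 2*pi
 h(z) = acos((-C1 - exp(2*sqrt(3)*z))/(C1 - exp(2*sqrt(3)*z)))


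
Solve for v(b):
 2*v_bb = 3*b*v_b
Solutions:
 v(b) = C1 + C2*erfi(sqrt(3)*b/2)


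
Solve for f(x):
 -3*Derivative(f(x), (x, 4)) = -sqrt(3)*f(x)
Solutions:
 f(x) = C1*exp(-3^(7/8)*x/3) + C2*exp(3^(7/8)*x/3) + C3*sin(3^(7/8)*x/3) + C4*cos(3^(7/8)*x/3)


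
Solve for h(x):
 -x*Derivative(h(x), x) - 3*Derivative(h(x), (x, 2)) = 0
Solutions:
 h(x) = C1 + C2*erf(sqrt(6)*x/6)


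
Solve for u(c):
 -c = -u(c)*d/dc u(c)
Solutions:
 u(c) = -sqrt(C1 + c^2)
 u(c) = sqrt(C1 + c^2)


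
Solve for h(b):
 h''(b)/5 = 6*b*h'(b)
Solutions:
 h(b) = C1 + C2*erfi(sqrt(15)*b)


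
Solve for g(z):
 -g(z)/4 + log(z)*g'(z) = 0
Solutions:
 g(z) = C1*exp(li(z)/4)


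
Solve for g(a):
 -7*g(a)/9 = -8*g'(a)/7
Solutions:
 g(a) = C1*exp(49*a/72)


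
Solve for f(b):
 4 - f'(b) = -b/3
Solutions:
 f(b) = C1 + b^2/6 + 4*b


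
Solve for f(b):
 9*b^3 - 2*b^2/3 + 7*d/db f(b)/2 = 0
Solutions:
 f(b) = C1 - 9*b^4/14 + 4*b^3/63


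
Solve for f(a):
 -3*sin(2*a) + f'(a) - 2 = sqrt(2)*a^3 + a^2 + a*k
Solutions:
 f(a) = C1 + sqrt(2)*a^4/4 + a^3/3 + a^2*k/2 + 2*a - 3*cos(2*a)/2


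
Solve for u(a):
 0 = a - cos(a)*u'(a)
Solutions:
 u(a) = C1 + Integral(a/cos(a), a)


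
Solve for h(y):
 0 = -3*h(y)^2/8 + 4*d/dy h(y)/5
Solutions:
 h(y) = -32/(C1 + 15*y)


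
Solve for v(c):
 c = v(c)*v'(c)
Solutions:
 v(c) = -sqrt(C1 + c^2)
 v(c) = sqrt(C1 + c^2)


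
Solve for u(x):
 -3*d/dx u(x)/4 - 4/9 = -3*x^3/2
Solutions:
 u(x) = C1 + x^4/2 - 16*x/27


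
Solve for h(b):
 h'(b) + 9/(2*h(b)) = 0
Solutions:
 h(b) = -sqrt(C1 - 9*b)
 h(b) = sqrt(C1 - 9*b)


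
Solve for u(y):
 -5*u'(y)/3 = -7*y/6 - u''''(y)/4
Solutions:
 u(y) = C1 + C4*exp(20^(1/3)*3^(2/3)*y/3) + 7*y^2/20 + (C2*sin(20^(1/3)*3^(1/6)*y/2) + C3*cos(20^(1/3)*3^(1/6)*y/2))*exp(-20^(1/3)*3^(2/3)*y/6)


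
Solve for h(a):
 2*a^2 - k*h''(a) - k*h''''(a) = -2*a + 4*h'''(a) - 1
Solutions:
 h(a) = C1 + C2*a + C3*exp(a*(sqrt(4 - k^2) - 2)/k) + C4*exp(-a*(sqrt(4 - k^2) + 2)/k) + a^4/(6*k) + a^3*(1 - 8/k)/(3*k) + a^2*(-3/2 - 4/k + 32/k^2)/k


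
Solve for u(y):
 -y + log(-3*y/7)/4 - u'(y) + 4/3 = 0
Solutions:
 u(y) = C1 - y^2/2 + y*log(-y)/4 + y*(-3*log(7) + 3*log(3) + 13)/12


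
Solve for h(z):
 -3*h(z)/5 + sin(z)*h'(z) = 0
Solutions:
 h(z) = C1*(cos(z) - 1)^(3/10)/(cos(z) + 1)^(3/10)


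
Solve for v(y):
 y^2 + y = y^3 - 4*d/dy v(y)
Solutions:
 v(y) = C1 + y^4/16 - y^3/12 - y^2/8


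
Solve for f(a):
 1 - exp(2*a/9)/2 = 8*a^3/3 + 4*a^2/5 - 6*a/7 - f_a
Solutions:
 f(a) = C1 + 2*a^4/3 + 4*a^3/15 - 3*a^2/7 - a + 9*exp(2*a/9)/4


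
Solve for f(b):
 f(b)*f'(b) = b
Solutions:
 f(b) = -sqrt(C1 + b^2)
 f(b) = sqrt(C1 + b^2)


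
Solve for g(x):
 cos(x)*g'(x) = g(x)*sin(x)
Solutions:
 g(x) = C1/cos(x)


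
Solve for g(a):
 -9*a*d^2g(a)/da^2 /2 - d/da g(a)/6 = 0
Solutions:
 g(a) = C1 + C2*a^(26/27)


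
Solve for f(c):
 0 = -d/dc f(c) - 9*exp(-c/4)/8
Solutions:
 f(c) = C1 + 9*exp(-c/4)/2


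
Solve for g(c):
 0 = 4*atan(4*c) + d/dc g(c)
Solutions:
 g(c) = C1 - 4*c*atan(4*c) + log(16*c^2 + 1)/2


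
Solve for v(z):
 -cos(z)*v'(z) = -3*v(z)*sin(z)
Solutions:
 v(z) = C1/cos(z)^3


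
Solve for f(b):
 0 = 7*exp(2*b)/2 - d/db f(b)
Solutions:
 f(b) = C1 + 7*exp(2*b)/4


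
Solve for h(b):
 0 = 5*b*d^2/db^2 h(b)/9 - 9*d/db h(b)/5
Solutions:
 h(b) = C1 + C2*b^(106/25)


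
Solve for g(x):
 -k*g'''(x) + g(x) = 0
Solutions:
 g(x) = C1*exp(x*(1/k)^(1/3)) + C2*exp(x*(-1 + sqrt(3)*I)*(1/k)^(1/3)/2) + C3*exp(-x*(1 + sqrt(3)*I)*(1/k)^(1/3)/2)


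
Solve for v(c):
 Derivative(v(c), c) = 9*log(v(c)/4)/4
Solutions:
 4*Integral(1/(-log(_y) + 2*log(2)), (_y, v(c)))/9 = C1 - c


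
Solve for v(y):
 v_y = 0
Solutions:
 v(y) = C1


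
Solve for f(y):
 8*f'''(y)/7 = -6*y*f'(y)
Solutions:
 f(y) = C1 + Integral(C2*airyai(-42^(1/3)*y/2) + C3*airybi(-42^(1/3)*y/2), y)


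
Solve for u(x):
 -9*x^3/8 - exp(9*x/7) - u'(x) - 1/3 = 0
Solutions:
 u(x) = C1 - 9*x^4/32 - x/3 - 7*exp(9*x/7)/9


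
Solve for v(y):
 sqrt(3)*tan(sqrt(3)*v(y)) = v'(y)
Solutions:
 v(y) = sqrt(3)*(pi - asin(C1*exp(3*y)))/3
 v(y) = sqrt(3)*asin(C1*exp(3*y))/3


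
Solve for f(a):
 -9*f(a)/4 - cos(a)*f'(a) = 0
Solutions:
 f(a) = C1*(sin(a) - 1)^(9/8)/(sin(a) + 1)^(9/8)


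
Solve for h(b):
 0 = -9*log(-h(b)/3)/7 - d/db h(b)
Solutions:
 7*Integral(1/(log(-_y) - log(3)), (_y, h(b)))/9 = C1 - b


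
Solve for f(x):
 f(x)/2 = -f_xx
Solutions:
 f(x) = C1*sin(sqrt(2)*x/2) + C2*cos(sqrt(2)*x/2)


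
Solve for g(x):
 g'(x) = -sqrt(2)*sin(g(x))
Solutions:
 g(x) = -acos((-C1 - exp(2*sqrt(2)*x))/(C1 - exp(2*sqrt(2)*x))) + 2*pi
 g(x) = acos((-C1 - exp(2*sqrt(2)*x))/(C1 - exp(2*sqrt(2)*x)))


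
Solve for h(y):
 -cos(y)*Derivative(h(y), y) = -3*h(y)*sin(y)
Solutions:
 h(y) = C1/cos(y)^3


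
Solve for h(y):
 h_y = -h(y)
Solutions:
 h(y) = C1*exp(-y)


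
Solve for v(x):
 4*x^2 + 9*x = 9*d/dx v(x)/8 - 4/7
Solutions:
 v(x) = C1 + 32*x^3/27 + 4*x^2 + 32*x/63


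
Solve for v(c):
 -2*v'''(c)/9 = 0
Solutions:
 v(c) = C1 + C2*c + C3*c^2


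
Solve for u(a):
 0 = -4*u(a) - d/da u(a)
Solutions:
 u(a) = C1*exp(-4*a)


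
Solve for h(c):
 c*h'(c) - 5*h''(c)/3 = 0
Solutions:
 h(c) = C1 + C2*erfi(sqrt(30)*c/10)


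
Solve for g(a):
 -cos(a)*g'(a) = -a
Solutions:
 g(a) = C1 + Integral(a/cos(a), a)


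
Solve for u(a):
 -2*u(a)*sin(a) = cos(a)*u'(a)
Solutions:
 u(a) = C1*cos(a)^2


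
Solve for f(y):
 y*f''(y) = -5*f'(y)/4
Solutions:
 f(y) = C1 + C2/y^(1/4)


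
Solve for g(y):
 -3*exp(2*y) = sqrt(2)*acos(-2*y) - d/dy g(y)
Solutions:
 g(y) = C1 + sqrt(2)*(y*acos(-2*y) + sqrt(1 - 4*y^2)/2) + 3*exp(2*y)/2


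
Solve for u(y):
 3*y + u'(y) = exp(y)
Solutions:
 u(y) = C1 - 3*y^2/2 + exp(y)


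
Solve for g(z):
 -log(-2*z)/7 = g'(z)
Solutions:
 g(z) = C1 - z*log(-z)/7 + z*(1 - log(2))/7


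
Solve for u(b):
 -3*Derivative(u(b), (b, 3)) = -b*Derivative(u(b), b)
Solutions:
 u(b) = C1 + Integral(C2*airyai(3^(2/3)*b/3) + C3*airybi(3^(2/3)*b/3), b)


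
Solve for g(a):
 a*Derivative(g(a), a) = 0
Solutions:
 g(a) = C1


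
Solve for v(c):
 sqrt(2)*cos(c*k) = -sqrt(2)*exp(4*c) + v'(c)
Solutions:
 v(c) = C1 + sqrt(2)*exp(4*c)/4 + sqrt(2)*sin(c*k)/k


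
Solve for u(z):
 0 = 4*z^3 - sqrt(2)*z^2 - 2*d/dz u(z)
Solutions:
 u(z) = C1 + z^4/2 - sqrt(2)*z^3/6


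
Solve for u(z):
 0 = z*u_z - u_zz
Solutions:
 u(z) = C1 + C2*erfi(sqrt(2)*z/2)


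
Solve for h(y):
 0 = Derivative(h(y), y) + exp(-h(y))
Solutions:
 h(y) = log(C1 - y)


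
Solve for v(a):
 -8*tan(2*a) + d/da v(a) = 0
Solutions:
 v(a) = C1 - 4*log(cos(2*a))


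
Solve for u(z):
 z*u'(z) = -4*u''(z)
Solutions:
 u(z) = C1 + C2*erf(sqrt(2)*z/4)


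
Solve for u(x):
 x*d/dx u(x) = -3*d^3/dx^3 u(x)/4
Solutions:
 u(x) = C1 + Integral(C2*airyai(-6^(2/3)*x/3) + C3*airybi(-6^(2/3)*x/3), x)


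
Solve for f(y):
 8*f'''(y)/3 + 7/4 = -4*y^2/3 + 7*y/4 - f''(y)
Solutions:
 f(y) = C1 + C2*y + C3*exp(-3*y/8) - y^4/9 + 319*y^3/216 - 2741*y^2/216


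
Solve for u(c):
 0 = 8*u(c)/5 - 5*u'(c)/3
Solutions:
 u(c) = C1*exp(24*c/25)


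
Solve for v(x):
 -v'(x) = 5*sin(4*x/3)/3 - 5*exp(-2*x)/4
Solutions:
 v(x) = C1 + 5*cos(4*x/3)/4 - 5*exp(-2*x)/8


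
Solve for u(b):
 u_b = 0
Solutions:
 u(b) = C1


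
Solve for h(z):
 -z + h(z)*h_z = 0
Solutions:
 h(z) = -sqrt(C1 + z^2)
 h(z) = sqrt(C1 + z^2)


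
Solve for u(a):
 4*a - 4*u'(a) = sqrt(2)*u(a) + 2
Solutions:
 u(a) = C1*exp(-sqrt(2)*a/4) + 2*sqrt(2)*a - 8 - sqrt(2)


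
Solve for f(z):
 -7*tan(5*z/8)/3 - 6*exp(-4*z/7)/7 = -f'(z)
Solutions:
 f(z) = C1 + 28*log(tan(5*z/8)^2 + 1)/15 - 3*exp(-4*z/7)/2


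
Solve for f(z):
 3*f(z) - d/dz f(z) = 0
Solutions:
 f(z) = C1*exp(3*z)


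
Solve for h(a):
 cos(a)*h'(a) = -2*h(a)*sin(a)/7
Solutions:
 h(a) = C1*cos(a)^(2/7)


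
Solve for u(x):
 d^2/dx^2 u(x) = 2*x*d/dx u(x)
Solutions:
 u(x) = C1 + C2*erfi(x)


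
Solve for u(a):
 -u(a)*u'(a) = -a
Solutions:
 u(a) = -sqrt(C1 + a^2)
 u(a) = sqrt(C1 + a^2)


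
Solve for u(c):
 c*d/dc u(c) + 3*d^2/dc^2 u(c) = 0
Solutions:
 u(c) = C1 + C2*erf(sqrt(6)*c/6)


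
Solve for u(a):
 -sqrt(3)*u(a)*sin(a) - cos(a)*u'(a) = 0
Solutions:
 u(a) = C1*cos(a)^(sqrt(3))


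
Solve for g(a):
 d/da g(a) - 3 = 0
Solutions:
 g(a) = C1 + 3*a


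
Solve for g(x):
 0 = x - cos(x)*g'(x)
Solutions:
 g(x) = C1 + Integral(x/cos(x), x)


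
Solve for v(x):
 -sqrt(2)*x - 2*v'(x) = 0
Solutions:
 v(x) = C1 - sqrt(2)*x^2/4


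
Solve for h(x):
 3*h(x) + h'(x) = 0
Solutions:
 h(x) = C1*exp(-3*x)


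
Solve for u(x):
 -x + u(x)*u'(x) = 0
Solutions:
 u(x) = -sqrt(C1 + x^2)
 u(x) = sqrt(C1 + x^2)


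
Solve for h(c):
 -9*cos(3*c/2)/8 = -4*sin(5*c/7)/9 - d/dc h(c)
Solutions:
 h(c) = C1 + 3*sin(3*c/2)/4 + 28*cos(5*c/7)/45


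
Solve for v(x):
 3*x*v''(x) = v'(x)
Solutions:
 v(x) = C1 + C2*x^(4/3)


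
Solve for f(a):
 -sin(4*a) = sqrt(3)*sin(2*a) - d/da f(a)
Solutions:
 f(a) = C1 - sqrt(3)*cos(2*a)/2 - cos(4*a)/4


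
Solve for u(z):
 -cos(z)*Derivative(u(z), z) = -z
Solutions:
 u(z) = C1 + Integral(z/cos(z), z)


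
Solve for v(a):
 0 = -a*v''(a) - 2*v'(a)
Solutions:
 v(a) = C1 + C2/a


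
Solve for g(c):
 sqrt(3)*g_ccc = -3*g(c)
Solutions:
 g(c) = C3*exp(-3^(1/6)*c) + (C1*sin(3^(2/3)*c/2) + C2*cos(3^(2/3)*c/2))*exp(3^(1/6)*c/2)


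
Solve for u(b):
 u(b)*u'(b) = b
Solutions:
 u(b) = -sqrt(C1 + b^2)
 u(b) = sqrt(C1 + b^2)


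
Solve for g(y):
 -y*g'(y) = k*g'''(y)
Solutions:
 g(y) = C1 + Integral(C2*airyai(y*(-1/k)^(1/3)) + C3*airybi(y*(-1/k)^(1/3)), y)


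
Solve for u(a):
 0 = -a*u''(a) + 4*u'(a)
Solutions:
 u(a) = C1 + C2*a^5


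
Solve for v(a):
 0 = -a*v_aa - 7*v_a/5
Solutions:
 v(a) = C1 + C2/a^(2/5)


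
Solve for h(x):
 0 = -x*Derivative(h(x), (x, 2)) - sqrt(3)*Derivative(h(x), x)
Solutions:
 h(x) = C1 + C2*x^(1 - sqrt(3))


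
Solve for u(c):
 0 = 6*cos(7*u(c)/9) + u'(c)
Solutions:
 6*c - 9*log(sin(7*u(c)/9) - 1)/14 + 9*log(sin(7*u(c)/9) + 1)/14 = C1


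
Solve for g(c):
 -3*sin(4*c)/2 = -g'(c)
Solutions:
 g(c) = C1 - 3*cos(4*c)/8


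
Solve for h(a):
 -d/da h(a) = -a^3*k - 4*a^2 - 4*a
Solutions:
 h(a) = C1 + a^4*k/4 + 4*a^3/3 + 2*a^2


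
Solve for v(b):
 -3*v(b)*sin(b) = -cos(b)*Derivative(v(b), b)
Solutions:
 v(b) = C1/cos(b)^3


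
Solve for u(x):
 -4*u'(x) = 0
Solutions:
 u(x) = C1


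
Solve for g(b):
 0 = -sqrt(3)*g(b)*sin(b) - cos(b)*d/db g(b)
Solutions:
 g(b) = C1*cos(b)^(sqrt(3))


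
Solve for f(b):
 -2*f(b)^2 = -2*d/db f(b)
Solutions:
 f(b) = -1/(C1 + b)


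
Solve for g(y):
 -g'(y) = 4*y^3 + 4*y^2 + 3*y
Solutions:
 g(y) = C1 - y^4 - 4*y^3/3 - 3*y^2/2


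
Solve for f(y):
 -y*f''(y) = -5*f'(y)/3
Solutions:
 f(y) = C1 + C2*y^(8/3)


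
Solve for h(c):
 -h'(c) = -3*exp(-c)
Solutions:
 h(c) = C1 - 3*exp(-c)


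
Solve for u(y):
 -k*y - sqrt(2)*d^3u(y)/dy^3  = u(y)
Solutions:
 u(y) = C3*exp(-2^(5/6)*y/2) - k*y + (C1*sin(2^(5/6)*sqrt(3)*y/4) + C2*cos(2^(5/6)*sqrt(3)*y/4))*exp(2^(5/6)*y/4)


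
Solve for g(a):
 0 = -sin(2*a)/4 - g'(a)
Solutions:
 g(a) = C1 + cos(2*a)/8


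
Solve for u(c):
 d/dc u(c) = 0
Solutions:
 u(c) = C1


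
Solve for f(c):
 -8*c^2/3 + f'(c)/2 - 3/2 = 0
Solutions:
 f(c) = C1 + 16*c^3/9 + 3*c


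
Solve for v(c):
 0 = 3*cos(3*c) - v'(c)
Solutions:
 v(c) = C1 + sin(3*c)


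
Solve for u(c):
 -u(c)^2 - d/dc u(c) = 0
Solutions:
 u(c) = 1/(C1 + c)


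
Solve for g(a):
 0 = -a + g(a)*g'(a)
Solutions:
 g(a) = -sqrt(C1 + a^2)
 g(a) = sqrt(C1 + a^2)


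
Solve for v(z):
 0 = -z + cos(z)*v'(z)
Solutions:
 v(z) = C1 + Integral(z/cos(z), z)


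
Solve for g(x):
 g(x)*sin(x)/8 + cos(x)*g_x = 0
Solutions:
 g(x) = C1*cos(x)^(1/8)


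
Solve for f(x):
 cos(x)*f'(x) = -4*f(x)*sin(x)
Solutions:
 f(x) = C1*cos(x)^4


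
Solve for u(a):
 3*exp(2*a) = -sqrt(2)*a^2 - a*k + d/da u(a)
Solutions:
 u(a) = C1 + sqrt(2)*a^3/3 + a^2*k/2 + 3*exp(2*a)/2


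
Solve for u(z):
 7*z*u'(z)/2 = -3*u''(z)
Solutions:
 u(z) = C1 + C2*erf(sqrt(21)*z/6)


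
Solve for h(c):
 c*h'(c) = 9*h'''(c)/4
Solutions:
 h(c) = C1 + Integral(C2*airyai(2^(2/3)*3^(1/3)*c/3) + C3*airybi(2^(2/3)*3^(1/3)*c/3), c)


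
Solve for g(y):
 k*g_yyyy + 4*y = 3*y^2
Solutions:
 g(y) = C1 + C2*y + C3*y^2 + C4*y^3 + y^6/(120*k) - y^5/(30*k)


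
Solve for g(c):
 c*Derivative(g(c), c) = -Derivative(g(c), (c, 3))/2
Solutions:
 g(c) = C1 + Integral(C2*airyai(-2^(1/3)*c) + C3*airybi(-2^(1/3)*c), c)


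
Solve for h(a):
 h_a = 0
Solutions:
 h(a) = C1


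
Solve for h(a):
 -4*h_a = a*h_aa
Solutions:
 h(a) = C1 + C2/a^3


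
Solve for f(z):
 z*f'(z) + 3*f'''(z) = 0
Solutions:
 f(z) = C1 + Integral(C2*airyai(-3^(2/3)*z/3) + C3*airybi(-3^(2/3)*z/3), z)


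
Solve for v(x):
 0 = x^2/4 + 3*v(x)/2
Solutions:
 v(x) = -x^2/6


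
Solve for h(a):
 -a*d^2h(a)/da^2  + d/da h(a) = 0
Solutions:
 h(a) = C1 + C2*a^2


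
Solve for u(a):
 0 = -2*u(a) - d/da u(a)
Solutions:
 u(a) = C1*exp(-2*a)


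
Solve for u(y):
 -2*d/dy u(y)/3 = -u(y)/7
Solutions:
 u(y) = C1*exp(3*y/14)


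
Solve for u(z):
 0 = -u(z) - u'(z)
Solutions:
 u(z) = C1*exp(-z)


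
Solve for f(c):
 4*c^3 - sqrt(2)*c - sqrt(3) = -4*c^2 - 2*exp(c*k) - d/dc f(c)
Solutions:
 f(c) = C1 - c^4 - 4*c^3/3 + sqrt(2)*c^2/2 + sqrt(3)*c - 2*exp(c*k)/k


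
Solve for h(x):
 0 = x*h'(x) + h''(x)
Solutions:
 h(x) = C1 + C2*erf(sqrt(2)*x/2)


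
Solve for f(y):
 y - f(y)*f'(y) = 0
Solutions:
 f(y) = -sqrt(C1 + y^2)
 f(y) = sqrt(C1 + y^2)


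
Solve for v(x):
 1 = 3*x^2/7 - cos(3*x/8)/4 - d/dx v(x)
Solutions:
 v(x) = C1 + x^3/7 - x - 2*sin(3*x/8)/3


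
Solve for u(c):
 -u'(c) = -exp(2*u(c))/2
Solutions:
 u(c) = log(-sqrt(-1/(C1 + c)))
 u(c) = log(-1/(C1 + c))/2


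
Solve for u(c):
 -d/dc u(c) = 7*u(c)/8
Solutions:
 u(c) = C1*exp(-7*c/8)


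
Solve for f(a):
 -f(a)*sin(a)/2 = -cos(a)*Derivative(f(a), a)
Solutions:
 f(a) = C1/sqrt(cos(a))


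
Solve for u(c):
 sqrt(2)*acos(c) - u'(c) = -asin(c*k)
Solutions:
 u(c) = C1 + sqrt(2)*(c*acos(c) - sqrt(1 - c^2)) + Piecewise((c*asin(c*k) + sqrt(-c^2*k^2 + 1)/k, Ne(k, 0)), (0, True))


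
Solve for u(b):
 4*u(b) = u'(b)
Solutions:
 u(b) = C1*exp(4*b)


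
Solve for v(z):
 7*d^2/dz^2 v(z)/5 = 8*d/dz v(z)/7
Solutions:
 v(z) = C1 + C2*exp(40*z/49)


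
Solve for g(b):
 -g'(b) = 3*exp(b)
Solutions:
 g(b) = C1 - 3*exp(b)


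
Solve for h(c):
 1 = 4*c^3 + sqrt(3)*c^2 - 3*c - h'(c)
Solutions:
 h(c) = C1 + c^4 + sqrt(3)*c^3/3 - 3*c^2/2 - c


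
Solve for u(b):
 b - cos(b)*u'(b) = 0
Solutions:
 u(b) = C1 + Integral(b/cos(b), b)


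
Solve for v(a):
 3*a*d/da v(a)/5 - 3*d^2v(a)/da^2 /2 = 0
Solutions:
 v(a) = C1 + C2*erfi(sqrt(5)*a/5)


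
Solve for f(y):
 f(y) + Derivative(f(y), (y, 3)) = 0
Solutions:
 f(y) = C3*exp(-y) + (C1*sin(sqrt(3)*y/2) + C2*cos(sqrt(3)*y/2))*exp(y/2)


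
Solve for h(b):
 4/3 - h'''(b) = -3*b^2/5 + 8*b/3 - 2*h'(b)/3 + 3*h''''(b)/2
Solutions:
 h(b) = C1 + C2*exp(-b*(2*2^(2/3)/(9*sqrt(73) + 77)^(1/3) + 4 + 2^(1/3)*(9*sqrt(73) + 77)^(1/3))/18)*sin(2^(1/3)*sqrt(3)*b*(-(9*sqrt(73) + 77)^(1/3) + 2*2^(1/3)/(9*sqrt(73) + 77)^(1/3))/18) + C3*exp(-b*(2*2^(2/3)/(9*sqrt(73) + 77)^(1/3) + 4 + 2^(1/3)*(9*sqrt(73) + 77)^(1/3))/18)*cos(2^(1/3)*sqrt(3)*b*(-(9*sqrt(73) + 77)^(1/3) + 2*2^(1/3)/(9*sqrt(73) + 77)^(1/3))/18) + C4*exp(b*(-2 + 2*2^(2/3)/(9*sqrt(73) + 77)^(1/3) + 2^(1/3)*(9*sqrt(73) + 77)^(1/3))/9) - 3*b^3/10 + 2*b^2 - 47*b/10


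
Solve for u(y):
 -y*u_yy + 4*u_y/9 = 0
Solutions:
 u(y) = C1 + C2*y^(13/9)


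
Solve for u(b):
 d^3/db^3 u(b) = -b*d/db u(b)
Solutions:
 u(b) = C1 + Integral(C2*airyai(-b) + C3*airybi(-b), b)


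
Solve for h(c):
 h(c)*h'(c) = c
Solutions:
 h(c) = -sqrt(C1 + c^2)
 h(c) = sqrt(C1 + c^2)


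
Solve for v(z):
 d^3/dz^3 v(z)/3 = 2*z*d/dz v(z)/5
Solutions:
 v(z) = C1 + Integral(C2*airyai(5^(2/3)*6^(1/3)*z/5) + C3*airybi(5^(2/3)*6^(1/3)*z/5), z)


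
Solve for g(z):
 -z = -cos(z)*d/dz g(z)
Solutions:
 g(z) = C1 + Integral(z/cos(z), z)


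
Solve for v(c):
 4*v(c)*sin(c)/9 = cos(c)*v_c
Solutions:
 v(c) = C1/cos(c)^(4/9)


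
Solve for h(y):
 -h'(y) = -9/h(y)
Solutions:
 h(y) = -sqrt(C1 + 18*y)
 h(y) = sqrt(C1 + 18*y)


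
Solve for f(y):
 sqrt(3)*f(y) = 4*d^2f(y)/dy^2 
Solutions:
 f(y) = C1*exp(-3^(1/4)*y/2) + C2*exp(3^(1/4)*y/2)


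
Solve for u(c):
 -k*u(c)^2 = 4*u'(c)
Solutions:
 u(c) = 4/(C1 + c*k)


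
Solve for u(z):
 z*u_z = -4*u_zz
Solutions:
 u(z) = C1 + C2*erf(sqrt(2)*z/4)


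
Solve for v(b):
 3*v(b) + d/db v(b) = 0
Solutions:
 v(b) = C1*exp(-3*b)


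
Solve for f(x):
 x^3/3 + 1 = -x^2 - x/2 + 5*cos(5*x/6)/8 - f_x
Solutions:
 f(x) = C1 - x^4/12 - x^3/3 - x^2/4 - x + 3*sin(5*x/6)/4


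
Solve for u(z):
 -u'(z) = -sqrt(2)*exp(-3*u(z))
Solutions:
 u(z) = log(C1 + 3*sqrt(2)*z)/3
 u(z) = log((-3^(1/3) - 3^(5/6)*I)*(C1 + sqrt(2)*z)^(1/3)/2)
 u(z) = log((-3^(1/3) + 3^(5/6)*I)*(C1 + sqrt(2)*z)^(1/3)/2)


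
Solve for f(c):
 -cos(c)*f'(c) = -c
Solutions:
 f(c) = C1 + Integral(c/cos(c), c)


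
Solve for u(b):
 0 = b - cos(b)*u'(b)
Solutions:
 u(b) = C1 + Integral(b/cos(b), b)


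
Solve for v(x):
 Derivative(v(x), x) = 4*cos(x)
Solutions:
 v(x) = C1 + 4*sin(x)


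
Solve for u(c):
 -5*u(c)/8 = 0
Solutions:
 u(c) = 0


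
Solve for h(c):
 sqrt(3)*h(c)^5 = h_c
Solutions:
 h(c) = -(-1/(C1 + 4*sqrt(3)*c))^(1/4)
 h(c) = (-1/(C1 + 4*sqrt(3)*c))^(1/4)
 h(c) = -I*(-1/(C1 + 4*sqrt(3)*c))^(1/4)
 h(c) = I*(-1/(C1 + 4*sqrt(3)*c))^(1/4)


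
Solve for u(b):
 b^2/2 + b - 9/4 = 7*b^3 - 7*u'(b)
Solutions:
 u(b) = C1 + b^4/4 - b^3/42 - b^2/14 + 9*b/28


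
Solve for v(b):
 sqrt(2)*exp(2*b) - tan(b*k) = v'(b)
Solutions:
 v(b) = C1 - Piecewise((-log(cos(b*k))/k, Ne(k, 0)), (0, True)) + sqrt(2)*exp(2*b)/2


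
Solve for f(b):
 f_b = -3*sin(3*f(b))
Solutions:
 f(b) = -acos((-C1 - exp(18*b))/(C1 - exp(18*b)))/3 + 2*pi/3
 f(b) = acos((-C1 - exp(18*b))/(C1 - exp(18*b)))/3


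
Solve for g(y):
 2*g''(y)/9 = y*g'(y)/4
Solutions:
 g(y) = C1 + C2*erfi(3*y/4)


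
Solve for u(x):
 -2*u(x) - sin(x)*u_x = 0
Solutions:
 u(x) = C1*(cos(x) + 1)/(cos(x) - 1)


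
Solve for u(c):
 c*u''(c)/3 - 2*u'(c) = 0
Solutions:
 u(c) = C1 + C2*c^7


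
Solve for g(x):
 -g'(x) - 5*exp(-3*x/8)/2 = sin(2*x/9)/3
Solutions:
 g(x) = C1 + 3*cos(2*x/9)/2 + 20*exp(-3*x/8)/3


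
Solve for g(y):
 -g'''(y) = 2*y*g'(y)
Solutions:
 g(y) = C1 + Integral(C2*airyai(-2^(1/3)*y) + C3*airybi(-2^(1/3)*y), y)


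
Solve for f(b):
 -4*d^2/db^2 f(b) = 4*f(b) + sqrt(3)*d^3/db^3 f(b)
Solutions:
 f(b) = C1*exp(b*(-8*sqrt(3) + 8*2^(2/3)/(sqrt(435) + 113*sqrt(3)/9)^(1/3) + 3*2^(1/3)*(sqrt(435) + 113*sqrt(3)/9)^(1/3))/18)*sin(sqrt(3)*b*(-3*(2*sqrt(435) + 226*sqrt(3)/9)^(1/3) + 16/(2*sqrt(435) + 226*sqrt(3)/9)^(1/3))/18) + C2*exp(b*(-8*sqrt(3) + 8*2^(2/3)/(sqrt(435) + 113*sqrt(3)/9)^(1/3) + 3*2^(1/3)*(sqrt(435) + 113*sqrt(3)/9)^(1/3))/18)*cos(sqrt(3)*b*(-3*(2*sqrt(435) + 226*sqrt(3)/9)^(1/3) + 16/(2*sqrt(435) + 226*sqrt(3)/9)^(1/3))/18) + C3*exp(-b*(8*2^(2/3)/(sqrt(435) + 113*sqrt(3)/9)^(1/3) + 4*sqrt(3) + 3*2^(1/3)*(sqrt(435) + 113*sqrt(3)/9)^(1/3))/9)


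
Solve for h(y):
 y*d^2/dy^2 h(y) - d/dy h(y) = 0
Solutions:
 h(y) = C1 + C2*y^2


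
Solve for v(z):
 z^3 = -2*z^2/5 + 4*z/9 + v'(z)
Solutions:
 v(z) = C1 + z^4/4 + 2*z^3/15 - 2*z^2/9


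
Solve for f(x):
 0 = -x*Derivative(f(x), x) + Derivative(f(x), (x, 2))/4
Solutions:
 f(x) = C1 + C2*erfi(sqrt(2)*x)


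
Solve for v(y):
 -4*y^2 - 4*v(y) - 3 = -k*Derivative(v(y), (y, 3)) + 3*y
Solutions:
 v(y) = C1*exp(2^(2/3)*y*(1/k)^(1/3)) + C2*exp(2^(2/3)*y*(-1 + sqrt(3)*I)*(1/k)^(1/3)/2) + C3*exp(-2^(2/3)*y*(1 + sqrt(3)*I)*(1/k)^(1/3)/2) - y^2 - 3*y/4 - 3/4


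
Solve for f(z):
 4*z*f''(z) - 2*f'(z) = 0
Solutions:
 f(z) = C1 + C2*z^(3/2)


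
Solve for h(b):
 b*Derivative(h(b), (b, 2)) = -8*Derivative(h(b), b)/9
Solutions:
 h(b) = C1 + C2*b^(1/9)


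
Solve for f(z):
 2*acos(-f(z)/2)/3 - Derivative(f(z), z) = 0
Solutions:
 Integral(1/acos(-_y/2), (_y, f(z))) = C1 + 2*z/3


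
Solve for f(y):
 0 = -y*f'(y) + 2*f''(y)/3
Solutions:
 f(y) = C1 + C2*erfi(sqrt(3)*y/2)


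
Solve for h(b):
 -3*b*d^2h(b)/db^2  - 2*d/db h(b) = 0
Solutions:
 h(b) = C1 + C2*b^(1/3)


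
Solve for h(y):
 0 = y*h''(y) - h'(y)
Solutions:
 h(y) = C1 + C2*y^2


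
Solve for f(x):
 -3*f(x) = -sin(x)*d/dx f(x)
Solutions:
 f(x) = C1*(cos(x) - 1)^(3/2)/(cos(x) + 1)^(3/2)


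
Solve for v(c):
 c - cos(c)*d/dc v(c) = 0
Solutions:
 v(c) = C1 + Integral(c/cos(c), c)


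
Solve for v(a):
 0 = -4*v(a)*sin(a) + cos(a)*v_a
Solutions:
 v(a) = C1/cos(a)^4


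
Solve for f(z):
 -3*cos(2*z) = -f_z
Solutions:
 f(z) = C1 + 3*sin(2*z)/2


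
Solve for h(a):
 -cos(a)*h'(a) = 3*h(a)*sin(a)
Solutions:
 h(a) = C1*cos(a)^3


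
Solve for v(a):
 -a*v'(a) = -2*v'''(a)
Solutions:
 v(a) = C1 + Integral(C2*airyai(2^(2/3)*a/2) + C3*airybi(2^(2/3)*a/2), a)


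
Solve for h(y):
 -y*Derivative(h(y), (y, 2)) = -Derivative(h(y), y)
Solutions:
 h(y) = C1 + C2*y^2


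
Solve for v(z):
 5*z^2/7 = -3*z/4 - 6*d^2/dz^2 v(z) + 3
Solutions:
 v(z) = C1 + C2*z - 5*z^4/504 - z^3/48 + z^2/4


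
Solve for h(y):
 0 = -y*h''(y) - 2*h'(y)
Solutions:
 h(y) = C1 + C2/y


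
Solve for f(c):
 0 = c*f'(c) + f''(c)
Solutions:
 f(c) = C1 + C2*erf(sqrt(2)*c/2)


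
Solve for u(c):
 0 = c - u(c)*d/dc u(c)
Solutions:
 u(c) = -sqrt(C1 + c^2)
 u(c) = sqrt(C1 + c^2)


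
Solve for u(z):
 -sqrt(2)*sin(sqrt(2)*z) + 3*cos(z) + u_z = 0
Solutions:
 u(z) = C1 - 3*sin(z) - cos(sqrt(2)*z)


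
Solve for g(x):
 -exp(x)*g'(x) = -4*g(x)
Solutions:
 g(x) = C1*exp(-4*exp(-x))


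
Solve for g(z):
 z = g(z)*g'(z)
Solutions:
 g(z) = -sqrt(C1 + z^2)
 g(z) = sqrt(C1 + z^2)


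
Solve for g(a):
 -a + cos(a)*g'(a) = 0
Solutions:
 g(a) = C1 + Integral(a/cos(a), a)


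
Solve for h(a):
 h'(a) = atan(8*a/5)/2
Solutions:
 h(a) = C1 + a*atan(8*a/5)/2 - 5*log(64*a^2 + 25)/32


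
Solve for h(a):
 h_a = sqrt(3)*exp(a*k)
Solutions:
 h(a) = C1 + sqrt(3)*exp(a*k)/k


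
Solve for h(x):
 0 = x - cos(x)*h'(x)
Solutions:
 h(x) = C1 + Integral(x/cos(x), x)


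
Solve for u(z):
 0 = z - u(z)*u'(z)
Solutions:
 u(z) = -sqrt(C1 + z^2)
 u(z) = sqrt(C1 + z^2)


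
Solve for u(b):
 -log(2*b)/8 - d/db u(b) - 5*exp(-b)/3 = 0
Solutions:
 u(b) = C1 - b*log(b)/8 + b*(1 - log(2))/8 + 5*exp(-b)/3


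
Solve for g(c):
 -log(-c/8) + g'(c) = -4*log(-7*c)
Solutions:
 g(c) = C1 - 3*c*log(-c) + c*(3 - log(19208))


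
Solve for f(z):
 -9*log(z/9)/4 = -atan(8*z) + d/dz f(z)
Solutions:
 f(z) = C1 - 9*z*log(z)/4 + z*atan(8*z) + 9*z/4 + 9*z*log(3)/2 - log(64*z^2 + 1)/16


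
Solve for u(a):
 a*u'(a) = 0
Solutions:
 u(a) = C1


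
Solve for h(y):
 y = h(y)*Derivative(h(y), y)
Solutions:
 h(y) = -sqrt(C1 + y^2)
 h(y) = sqrt(C1 + y^2)


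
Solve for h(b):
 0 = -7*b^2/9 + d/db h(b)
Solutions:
 h(b) = C1 + 7*b^3/27


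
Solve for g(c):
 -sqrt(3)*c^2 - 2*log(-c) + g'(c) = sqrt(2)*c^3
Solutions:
 g(c) = C1 + sqrt(2)*c^4/4 + sqrt(3)*c^3/3 + 2*c*log(-c) - 2*c


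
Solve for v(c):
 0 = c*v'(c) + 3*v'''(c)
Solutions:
 v(c) = C1 + Integral(C2*airyai(-3^(2/3)*c/3) + C3*airybi(-3^(2/3)*c/3), c)


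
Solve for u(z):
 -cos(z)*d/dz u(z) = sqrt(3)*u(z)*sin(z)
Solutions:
 u(z) = C1*cos(z)^(sqrt(3))


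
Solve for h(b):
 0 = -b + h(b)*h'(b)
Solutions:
 h(b) = -sqrt(C1 + b^2)
 h(b) = sqrt(C1 + b^2)


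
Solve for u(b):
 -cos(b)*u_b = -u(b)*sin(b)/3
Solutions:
 u(b) = C1/cos(b)^(1/3)


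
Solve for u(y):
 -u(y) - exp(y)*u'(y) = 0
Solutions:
 u(y) = C1*exp(exp(-y))


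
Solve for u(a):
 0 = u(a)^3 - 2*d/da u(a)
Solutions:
 u(a) = -sqrt(-1/(C1 + a))
 u(a) = sqrt(-1/(C1 + a))


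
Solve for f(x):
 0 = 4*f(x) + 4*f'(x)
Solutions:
 f(x) = C1*exp(-x)


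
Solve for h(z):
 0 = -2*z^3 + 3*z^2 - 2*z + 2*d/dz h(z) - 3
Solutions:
 h(z) = C1 + z^4/4 - z^3/2 + z^2/2 + 3*z/2


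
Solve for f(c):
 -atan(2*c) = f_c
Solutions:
 f(c) = C1 - c*atan(2*c) + log(4*c^2 + 1)/4


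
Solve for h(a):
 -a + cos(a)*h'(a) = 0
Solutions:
 h(a) = C1 + Integral(a/cos(a), a)


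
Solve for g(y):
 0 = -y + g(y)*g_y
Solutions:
 g(y) = -sqrt(C1 + y^2)
 g(y) = sqrt(C1 + y^2)


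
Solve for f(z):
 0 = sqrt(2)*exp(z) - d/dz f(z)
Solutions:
 f(z) = C1 + sqrt(2)*exp(z)


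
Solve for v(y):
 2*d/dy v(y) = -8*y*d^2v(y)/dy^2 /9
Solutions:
 v(y) = C1 + C2/y^(5/4)


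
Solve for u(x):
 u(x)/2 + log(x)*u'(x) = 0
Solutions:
 u(x) = C1*exp(-li(x)/2)


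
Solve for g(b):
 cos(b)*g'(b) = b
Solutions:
 g(b) = C1 + Integral(b/cos(b), b)


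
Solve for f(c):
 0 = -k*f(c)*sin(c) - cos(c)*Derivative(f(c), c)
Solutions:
 f(c) = C1*exp(k*log(cos(c)))


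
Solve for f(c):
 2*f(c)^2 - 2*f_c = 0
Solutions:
 f(c) = -1/(C1 + c)


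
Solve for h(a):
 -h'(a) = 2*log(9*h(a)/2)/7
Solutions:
 -7*Integral(1/(-log(_y) - 2*log(3) + log(2)), (_y, h(a)))/2 = C1 - a


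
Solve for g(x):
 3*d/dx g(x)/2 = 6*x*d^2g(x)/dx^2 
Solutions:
 g(x) = C1 + C2*x^(5/4)


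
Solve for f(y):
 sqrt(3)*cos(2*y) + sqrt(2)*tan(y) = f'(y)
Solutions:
 f(y) = C1 - sqrt(2)*log(cos(y)) + sqrt(3)*sin(2*y)/2


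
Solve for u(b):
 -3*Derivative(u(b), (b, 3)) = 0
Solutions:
 u(b) = C1 + C2*b + C3*b^2


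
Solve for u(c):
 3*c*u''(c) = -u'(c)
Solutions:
 u(c) = C1 + C2*c^(2/3)


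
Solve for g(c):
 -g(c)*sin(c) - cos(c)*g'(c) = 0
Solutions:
 g(c) = C1*cos(c)


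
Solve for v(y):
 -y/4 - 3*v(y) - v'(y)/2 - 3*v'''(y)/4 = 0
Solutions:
 v(y) = C1*exp(-2^(1/3)*y*(-(27 + sqrt(731))^(1/3) + 2^(1/3)/(27 + sqrt(731))^(1/3))/6)*sin(2^(1/3)*sqrt(3)*y*(2^(1/3)/(27 + sqrt(731))^(1/3) + (27 + sqrt(731))^(1/3))/6) + C2*exp(-2^(1/3)*y*(-(27 + sqrt(731))^(1/3) + 2^(1/3)/(27 + sqrt(731))^(1/3))/6)*cos(2^(1/3)*sqrt(3)*y*(2^(1/3)/(27 + sqrt(731))^(1/3) + (27 + sqrt(731))^(1/3))/6) + C3*exp(2^(1/3)*y*(-(27 + sqrt(731))^(1/3) + 2^(1/3)/(27 + sqrt(731))^(1/3))/3) - y/12 + 1/72


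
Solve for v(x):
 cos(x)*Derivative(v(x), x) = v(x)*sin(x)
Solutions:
 v(x) = C1/cos(x)


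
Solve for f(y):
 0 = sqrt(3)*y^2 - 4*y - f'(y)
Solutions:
 f(y) = C1 + sqrt(3)*y^3/3 - 2*y^2


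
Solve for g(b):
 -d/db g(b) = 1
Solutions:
 g(b) = C1 - b


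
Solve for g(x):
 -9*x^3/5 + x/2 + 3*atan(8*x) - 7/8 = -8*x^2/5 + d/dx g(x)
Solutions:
 g(x) = C1 - 9*x^4/20 + 8*x^3/15 + x^2/4 + 3*x*atan(8*x) - 7*x/8 - 3*log(64*x^2 + 1)/16


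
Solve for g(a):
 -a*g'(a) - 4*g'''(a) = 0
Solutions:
 g(a) = C1 + Integral(C2*airyai(-2^(1/3)*a/2) + C3*airybi(-2^(1/3)*a/2), a)


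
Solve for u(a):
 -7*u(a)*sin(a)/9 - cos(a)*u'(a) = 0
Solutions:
 u(a) = C1*cos(a)^(7/9)


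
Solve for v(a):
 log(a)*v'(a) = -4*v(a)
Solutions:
 v(a) = C1*exp(-4*li(a))


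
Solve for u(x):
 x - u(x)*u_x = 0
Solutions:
 u(x) = -sqrt(C1 + x^2)
 u(x) = sqrt(C1 + x^2)


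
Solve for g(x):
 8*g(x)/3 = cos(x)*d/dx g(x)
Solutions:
 g(x) = C1*(sin(x) + 1)^(4/3)/(sin(x) - 1)^(4/3)
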